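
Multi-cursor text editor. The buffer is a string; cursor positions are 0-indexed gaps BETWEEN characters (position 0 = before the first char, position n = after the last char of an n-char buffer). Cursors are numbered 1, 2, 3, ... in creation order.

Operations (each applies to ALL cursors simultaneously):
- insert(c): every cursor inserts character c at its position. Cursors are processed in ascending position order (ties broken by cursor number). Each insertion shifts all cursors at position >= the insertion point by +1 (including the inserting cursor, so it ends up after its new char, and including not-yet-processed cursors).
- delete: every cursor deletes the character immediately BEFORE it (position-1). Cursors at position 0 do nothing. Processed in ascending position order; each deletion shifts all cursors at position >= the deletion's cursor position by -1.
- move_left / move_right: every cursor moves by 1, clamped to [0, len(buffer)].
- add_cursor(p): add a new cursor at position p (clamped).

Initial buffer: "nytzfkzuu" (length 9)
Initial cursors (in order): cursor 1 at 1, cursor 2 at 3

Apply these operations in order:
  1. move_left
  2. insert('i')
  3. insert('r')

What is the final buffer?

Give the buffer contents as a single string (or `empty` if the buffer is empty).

After op 1 (move_left): buffer="nytzfkzuu" (len 9), cursors c1@0 c2@2, authorship .........
After op 2 (insert('i')): buffer="inyitzfkzuu" (len 11), cursors c1@1 c2@4, authorship 1..2.......
After op 3 (insert('r')): buffer="irnyirtzfkzuu" (len 13), cursors c1@2 c2@6, authorship 11..22.......

Answer: irnyirtzfkzuu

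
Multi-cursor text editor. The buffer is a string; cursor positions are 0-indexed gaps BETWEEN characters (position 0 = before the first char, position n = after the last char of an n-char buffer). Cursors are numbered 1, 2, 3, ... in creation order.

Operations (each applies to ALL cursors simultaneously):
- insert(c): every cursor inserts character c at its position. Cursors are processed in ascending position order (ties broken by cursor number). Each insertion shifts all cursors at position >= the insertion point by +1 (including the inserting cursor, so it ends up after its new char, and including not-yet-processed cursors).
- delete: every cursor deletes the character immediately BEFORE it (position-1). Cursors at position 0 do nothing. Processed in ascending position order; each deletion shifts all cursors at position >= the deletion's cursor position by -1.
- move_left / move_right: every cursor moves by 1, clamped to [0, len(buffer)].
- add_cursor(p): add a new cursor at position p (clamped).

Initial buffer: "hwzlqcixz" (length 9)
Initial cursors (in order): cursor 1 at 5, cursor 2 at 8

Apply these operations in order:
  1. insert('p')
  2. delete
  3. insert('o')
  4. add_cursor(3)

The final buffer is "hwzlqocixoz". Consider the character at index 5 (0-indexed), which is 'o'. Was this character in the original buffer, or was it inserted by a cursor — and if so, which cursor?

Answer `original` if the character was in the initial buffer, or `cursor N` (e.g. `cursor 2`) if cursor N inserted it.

After op 1 (insert('p')): buffer="hwzlqpcixpz" (len 11), cursors c1@6 c2@10, authorship .....1...2.
After op 2 (delete): buffer="hwzlqcixz" (len 9), cursors c1@5 c2@8, authorship .........
After op 3 (insert('o')): buffer="hwzlqocixoz" (len 11), cursors c1@6 c2@10, authorship .....1...2.
After op 4 (add_cursor(3)): buffer="hwzlqocixoz" (len 11), cursors c3@3 c1@6 c2@10, authorship .....1...2.
Authorship (.=original, N=cursor N): . . . . . 1 . . . 2 .
Index 5: author = 1

Answer: cursor 1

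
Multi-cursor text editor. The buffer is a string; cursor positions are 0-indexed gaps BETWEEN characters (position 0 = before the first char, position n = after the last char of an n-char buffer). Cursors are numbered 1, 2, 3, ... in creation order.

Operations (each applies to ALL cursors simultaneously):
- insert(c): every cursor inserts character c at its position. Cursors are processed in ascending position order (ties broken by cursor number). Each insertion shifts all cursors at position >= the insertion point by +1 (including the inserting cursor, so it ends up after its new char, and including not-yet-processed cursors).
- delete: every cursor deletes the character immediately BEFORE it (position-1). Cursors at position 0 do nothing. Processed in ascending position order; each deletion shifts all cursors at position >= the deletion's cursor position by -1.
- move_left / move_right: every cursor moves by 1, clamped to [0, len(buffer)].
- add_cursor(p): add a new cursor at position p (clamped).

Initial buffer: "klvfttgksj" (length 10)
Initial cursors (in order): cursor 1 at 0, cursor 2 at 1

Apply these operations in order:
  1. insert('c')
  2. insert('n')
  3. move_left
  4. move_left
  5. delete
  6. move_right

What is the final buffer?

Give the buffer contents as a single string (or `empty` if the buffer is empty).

After op 1 (insert('c')): buffer="ckclvfttgksj" (len 12), cursors c1@1 c2@3, authorship 1.2.........
After op 2 (insert('n')): buffer="cnkcnlvfttgksj" (len 14), cursors c1@2 c2@5, authorship 11.22.........
After op 3 (move_left): buffer="cnkcnlvfttgksj" (len 14), cursors c1@1 c2@4, authorship 11.22.........
After op 4 (move_left): buffer="cnkcnlvfttgksj" (len 14), cursors c1@0 c2@3, authorship 11.22.........
After op 5 (delete): buffer="cncnlvfttgksj" (len 13), cursors c1@0 c2@2, authorship 1122.........
After op 6 (move_right): buffer="cncnlvfttgksj" (len 13), cursors c1@1 c2@3, authorship 1122.........

Answer: cncnlvfttgksj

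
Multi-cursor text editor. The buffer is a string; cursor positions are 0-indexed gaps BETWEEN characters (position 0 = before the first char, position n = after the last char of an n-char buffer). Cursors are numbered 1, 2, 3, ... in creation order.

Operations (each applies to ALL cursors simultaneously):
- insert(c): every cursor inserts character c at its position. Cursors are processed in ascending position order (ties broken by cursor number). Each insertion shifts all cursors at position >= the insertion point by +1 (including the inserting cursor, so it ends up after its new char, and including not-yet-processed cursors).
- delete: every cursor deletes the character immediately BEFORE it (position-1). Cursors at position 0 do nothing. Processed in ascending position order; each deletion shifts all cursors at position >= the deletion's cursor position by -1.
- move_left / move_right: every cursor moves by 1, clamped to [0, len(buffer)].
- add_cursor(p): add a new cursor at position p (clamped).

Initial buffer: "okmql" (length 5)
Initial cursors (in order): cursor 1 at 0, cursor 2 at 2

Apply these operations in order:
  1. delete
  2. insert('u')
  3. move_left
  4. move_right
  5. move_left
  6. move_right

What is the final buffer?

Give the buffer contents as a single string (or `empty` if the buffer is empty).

After op 1 (delete): buffer="omql" (len 4), cursors c1@0 c2@1, authorship ....
After op 2 (insert('u')): buffer="uoumql" (len 6), cursors c1@1 c2@3, authorship 1.2...
After op 3 (move_left): buffer="uoumql" (len 6), cursors c1@0 c2@2, authorship 1.2...
After op 4 (move_right): buffer="uoumql" (len 6), cursors c1@1 c2@3, authorship 1.2...
After op 5 (move_left): buffer="uoumql" (len 6), cursors c1@0 c2@2, authorship 1.2...
After op 6 (move_right): buffer="uoumql" (len 6), cursors c1@1 c2@3, authorship 1.2...

Answer: uoumql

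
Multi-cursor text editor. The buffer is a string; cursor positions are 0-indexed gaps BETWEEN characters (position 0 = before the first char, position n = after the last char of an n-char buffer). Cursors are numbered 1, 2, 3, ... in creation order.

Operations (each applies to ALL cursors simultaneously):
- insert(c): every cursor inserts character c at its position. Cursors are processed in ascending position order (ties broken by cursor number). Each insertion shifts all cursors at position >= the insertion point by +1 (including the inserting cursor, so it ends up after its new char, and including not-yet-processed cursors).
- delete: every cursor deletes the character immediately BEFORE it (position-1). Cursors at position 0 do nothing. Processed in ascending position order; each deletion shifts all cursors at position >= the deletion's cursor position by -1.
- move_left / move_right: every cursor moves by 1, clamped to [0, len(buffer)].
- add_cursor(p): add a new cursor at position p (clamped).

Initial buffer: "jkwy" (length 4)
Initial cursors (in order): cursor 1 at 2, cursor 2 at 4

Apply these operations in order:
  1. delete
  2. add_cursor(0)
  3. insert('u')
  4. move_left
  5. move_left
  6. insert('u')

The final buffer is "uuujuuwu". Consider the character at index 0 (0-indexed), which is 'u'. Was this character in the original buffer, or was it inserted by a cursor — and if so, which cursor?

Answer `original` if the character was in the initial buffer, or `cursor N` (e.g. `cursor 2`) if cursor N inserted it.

Answer: cursor 3

Derivation:
After op 1 (delete): buffer="jw" (len 2), cursors c1@1 c2@2, authorship ..
After op 2 (add_cursor(0)): buffer="jw" (len 2), cursors c3@0 c1@1 c2@2, authorship ..
After op 3 (insert('u')): buffer="ujuwu" (len 5), cursors c3@1 c1@3 c2@5, authorship 3.1.2
After op 4 (move_left): buffer="ujuwu" (len 5), cursors c3@0 c1@2 c2@4, authorship 3.1.2
After op 5 (move_left): buffer="ujuwu" (len 5), cursors c3@0 c1@1 c2@3, authorship 3.1.2
After op 6 (insert('u')): buffer="uuujuuwu" (len 8), cursors c3@1 c1@3 c2@6, authorship 331.12.2
Authorship (.=original, N=cursor N): 3 3 1 . 1 2 . 2
Index 0: author = 3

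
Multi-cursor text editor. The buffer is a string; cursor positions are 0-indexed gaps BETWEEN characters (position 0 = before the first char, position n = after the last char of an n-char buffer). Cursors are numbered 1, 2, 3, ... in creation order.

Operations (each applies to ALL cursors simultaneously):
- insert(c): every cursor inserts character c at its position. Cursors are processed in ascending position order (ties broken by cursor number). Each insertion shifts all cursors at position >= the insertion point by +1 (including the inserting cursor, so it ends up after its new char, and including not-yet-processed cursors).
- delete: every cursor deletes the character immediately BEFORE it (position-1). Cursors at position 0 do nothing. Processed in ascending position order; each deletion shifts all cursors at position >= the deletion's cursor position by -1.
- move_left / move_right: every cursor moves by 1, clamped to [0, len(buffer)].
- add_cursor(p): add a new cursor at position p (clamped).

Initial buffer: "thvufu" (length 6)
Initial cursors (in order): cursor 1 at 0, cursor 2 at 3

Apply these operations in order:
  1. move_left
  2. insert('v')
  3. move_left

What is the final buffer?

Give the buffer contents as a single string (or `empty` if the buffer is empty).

Answer: vthvvufu

Derivation:
After op 1 (move_left): buffer="thvufu" (len 6), cursors c1@0 c2@2, authorship ......
After op 2 (insert('v')): buffer="vthvvufu" (len 8), cursors c1@1 c2@4, authorship 1..2....
After op 3 (move_left): buffer="vthvvufu" (len 8), cursors c1@0 c2@3, authorship 1..2....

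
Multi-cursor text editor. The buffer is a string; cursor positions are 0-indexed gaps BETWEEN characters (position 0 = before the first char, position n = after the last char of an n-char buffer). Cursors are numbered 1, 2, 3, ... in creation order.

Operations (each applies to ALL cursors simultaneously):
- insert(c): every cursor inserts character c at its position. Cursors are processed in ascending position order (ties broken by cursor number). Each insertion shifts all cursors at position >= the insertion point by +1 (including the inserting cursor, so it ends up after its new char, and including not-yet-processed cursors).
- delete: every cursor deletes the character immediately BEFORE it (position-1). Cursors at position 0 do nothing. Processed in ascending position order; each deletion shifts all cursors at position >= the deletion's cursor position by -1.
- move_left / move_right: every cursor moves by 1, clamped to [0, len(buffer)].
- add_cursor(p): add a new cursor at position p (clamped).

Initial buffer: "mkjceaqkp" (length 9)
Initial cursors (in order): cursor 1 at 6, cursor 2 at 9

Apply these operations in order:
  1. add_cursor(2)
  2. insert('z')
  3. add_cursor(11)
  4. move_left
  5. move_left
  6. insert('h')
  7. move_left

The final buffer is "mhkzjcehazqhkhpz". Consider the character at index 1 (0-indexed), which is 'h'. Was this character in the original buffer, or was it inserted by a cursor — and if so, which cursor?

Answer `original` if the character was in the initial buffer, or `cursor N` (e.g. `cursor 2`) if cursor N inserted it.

Answer: cursor 3

Derivation:
After op 1 (add_cursor(2)): buffer="mkjceaqkp" (len 9), cursors c3@2 c1@6 c2@9, authorship .........
After op 2 (insert('z')): buffer="mkzjceazqkpz" (len 12), cursors c3@3 c1@8 c2@12, authorship ..3....1...2
After op 3 (add_cursor(11)): buffer="mkzjceazqkpz" (len 12), cursors c3@3 c1@8 c4@11 c2@12, authorship ..3....1...2
After op 4 (move_left): buffer="mkzjceazqkpz" (len 12), cursors c3@2 c1@7 c4@10 c2@11, authorship ..3....1...2
After op 5 (move_left): buffer="mkzjceazqkpz" (len 12), cursors c3@1 c1@6 c4@9 c2@10, authorship ..3....1...2
After op 6 (insert('h')): buffer="mhkzjcehazqhkhpz" (len 16), cursors c3@2 c1@8 c4@12 c2@14, authorship .3.3...1.1.4.2.2
After op 7 (move_left): buffer="mhkzjcehazqhkhpz" (len 16), cursors c3@1 c1@7 c4@11 c2@13, authorship .3.3...1.1.4.2.2
Authorship (.=original, N=cursor N): . 3 . 3 . . . 1 . 1 . 4 . 2 . 2
Index 1: author = 3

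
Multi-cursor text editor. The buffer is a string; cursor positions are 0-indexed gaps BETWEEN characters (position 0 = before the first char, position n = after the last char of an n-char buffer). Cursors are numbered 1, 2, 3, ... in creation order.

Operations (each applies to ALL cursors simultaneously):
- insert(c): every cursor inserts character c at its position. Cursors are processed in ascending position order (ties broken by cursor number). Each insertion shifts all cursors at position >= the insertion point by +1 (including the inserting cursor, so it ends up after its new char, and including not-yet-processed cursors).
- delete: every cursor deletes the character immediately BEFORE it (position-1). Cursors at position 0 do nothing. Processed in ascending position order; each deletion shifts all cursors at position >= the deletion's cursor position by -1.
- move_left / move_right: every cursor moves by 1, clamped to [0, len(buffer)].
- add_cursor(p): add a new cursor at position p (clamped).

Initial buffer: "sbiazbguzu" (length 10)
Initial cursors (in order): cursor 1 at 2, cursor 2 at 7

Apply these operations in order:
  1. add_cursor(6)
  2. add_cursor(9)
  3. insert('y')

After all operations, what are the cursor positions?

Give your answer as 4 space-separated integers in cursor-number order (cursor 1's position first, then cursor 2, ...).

Answer: 3 10 8 13

Derivation:
After op 1 (add_cursor(6)): buffer="sbiazbguzu" (len 10), cursors c1@2 c3@6 c2@7, authorship ..........
After op 2 (add_cursor(9)): buffer="sbiazbguzu" (len 10), cursors c1@2 c3@6 c2@7 c4@9, authorship ..........
After op 3 (insert('y')): buffer="sbyiazbygyuzyu" (len 14), cursors c1@3 c3@8 c2@10 c4@13, authorship ..1....3.2..4.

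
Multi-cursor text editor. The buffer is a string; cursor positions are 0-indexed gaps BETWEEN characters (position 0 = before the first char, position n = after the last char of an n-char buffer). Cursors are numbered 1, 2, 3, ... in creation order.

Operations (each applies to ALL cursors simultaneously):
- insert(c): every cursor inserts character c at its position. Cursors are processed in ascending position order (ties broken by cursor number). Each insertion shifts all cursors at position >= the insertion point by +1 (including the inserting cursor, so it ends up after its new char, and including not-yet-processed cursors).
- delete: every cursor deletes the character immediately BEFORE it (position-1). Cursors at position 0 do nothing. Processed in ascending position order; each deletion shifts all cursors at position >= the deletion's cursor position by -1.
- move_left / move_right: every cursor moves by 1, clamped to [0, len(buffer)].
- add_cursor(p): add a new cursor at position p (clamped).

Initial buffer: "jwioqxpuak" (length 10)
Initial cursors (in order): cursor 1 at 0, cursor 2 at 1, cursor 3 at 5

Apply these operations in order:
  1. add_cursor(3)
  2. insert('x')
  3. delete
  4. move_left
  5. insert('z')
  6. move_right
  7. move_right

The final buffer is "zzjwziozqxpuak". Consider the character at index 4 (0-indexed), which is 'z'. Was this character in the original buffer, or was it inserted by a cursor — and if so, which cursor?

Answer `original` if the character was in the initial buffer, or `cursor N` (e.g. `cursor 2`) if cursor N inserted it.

Answer: cursor 4

Derivation:
After op 1 (add_cursor(3)): buffer="jwioqxpuak" (len 10), cursors c1@0 c2@1 c4@3 c3@5, authorship ..........
After op 2 (insert('x')): buffer="xjxwixoqxxpuak" (len 14), cursors c1@1 c2@3 c4@6 c3@9, authorship 1.2..4..3.....
After op 3 (delete): buffer="jwioqxpuak" (len 10), cursors c1@0 c2@1 c4@3 c3@5, authorship ..........
After op 4 (move_left): buffer="jwioqxpuak" (len 10), cursors c1@0 c2@0 c4@2 c3@4, authorship ..........
After op 5 (insert('z')): buffer="zzjwziozqxpuak" (len 14), cursors c1@2 c2@2 c4@5 c3@8, authorship 12..4..3......
After op 6 (move_right): buffer="zzjwziozqxpuak" (len 14), cursors c1@3 c2@3 c4@6 c3@9, authorship 12..4..3......
After op 7 (move_right): buffer="zzjwziozqxpuak" (len 14), cursors c1@4 c2@4 c4@7 c3@10, authorship 12..4..3......
Authorship (.=original, N=cursor N): 1 2 . . 4 . . 3 . . . . . .
Index 4: author = 4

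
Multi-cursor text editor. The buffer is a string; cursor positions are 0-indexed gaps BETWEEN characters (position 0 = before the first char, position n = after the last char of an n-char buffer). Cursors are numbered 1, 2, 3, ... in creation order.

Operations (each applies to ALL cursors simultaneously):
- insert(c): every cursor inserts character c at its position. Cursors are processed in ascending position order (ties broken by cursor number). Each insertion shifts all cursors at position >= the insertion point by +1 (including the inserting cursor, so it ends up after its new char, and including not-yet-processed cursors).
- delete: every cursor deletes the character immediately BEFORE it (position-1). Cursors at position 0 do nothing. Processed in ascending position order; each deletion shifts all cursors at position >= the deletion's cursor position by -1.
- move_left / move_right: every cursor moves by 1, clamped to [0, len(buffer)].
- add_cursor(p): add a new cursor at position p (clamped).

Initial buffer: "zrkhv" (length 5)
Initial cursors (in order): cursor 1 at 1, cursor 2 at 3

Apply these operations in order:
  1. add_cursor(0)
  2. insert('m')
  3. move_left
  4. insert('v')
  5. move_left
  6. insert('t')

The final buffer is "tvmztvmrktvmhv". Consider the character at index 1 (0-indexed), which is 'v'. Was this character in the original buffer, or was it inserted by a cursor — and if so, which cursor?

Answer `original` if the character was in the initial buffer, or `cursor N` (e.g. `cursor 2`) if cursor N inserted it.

After op 1 (add_cursor(0)): buffer="zrkhv" (len 5), cursors c3@0 c1@1 c2@3, authorship .....
After op 2 (insert('m')): buffer="mzmrkmhv" (len 8), cursors c3@1 c1@3 c2@6, authorship 3.1..2..
After op 3 (move_left): buffer="mzmrkmhv" (len 8), cursors c3@0 c1@2 c2@5, authorship 3.1..2..
After op 4 (insert('v')): buffer="vmzvmrkvmhv" (len 11), cursors c3@1 c1@4 c2@8, authorship 33.11..22..
After op 5 (move_left): buffer="vmzvmrkvmhv" (len 11), cursors c3@0 c1@3 c2@7, authorship 33.11..22..
After op 6 (insert('t')): buffer="tvmztvmrktvmhv" (len 14), cursors c3@1 c1@5 c2@10, authorship 333.111..222..
Authorship (.=original, N=cursor N): 3 3 3 . 1 1 1 . . 2 2 2 . .
Index 1: author = 3

Answer: cursor 3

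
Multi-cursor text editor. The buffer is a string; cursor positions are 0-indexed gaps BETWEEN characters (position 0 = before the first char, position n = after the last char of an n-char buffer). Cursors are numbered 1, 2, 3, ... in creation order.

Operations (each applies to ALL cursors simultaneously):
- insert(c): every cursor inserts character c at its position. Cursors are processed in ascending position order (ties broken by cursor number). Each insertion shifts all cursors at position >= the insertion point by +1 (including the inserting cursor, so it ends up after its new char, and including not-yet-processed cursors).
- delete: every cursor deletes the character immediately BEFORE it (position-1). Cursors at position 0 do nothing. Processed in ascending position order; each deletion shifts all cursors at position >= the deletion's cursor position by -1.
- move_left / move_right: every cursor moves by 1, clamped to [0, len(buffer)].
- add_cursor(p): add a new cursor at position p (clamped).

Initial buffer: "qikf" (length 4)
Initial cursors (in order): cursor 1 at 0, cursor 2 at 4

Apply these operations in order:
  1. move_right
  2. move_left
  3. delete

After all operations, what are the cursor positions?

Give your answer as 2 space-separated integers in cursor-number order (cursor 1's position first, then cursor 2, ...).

Answer: 0 2

Derivation:
After op 1 (move_right): buffer="qikf" (len 4), cursors c1@1 c2@4, authorship ....
After op 2 (move_left): buffer="qikf" (len 4), cursors c1@0 c2@3, authorship ....
After op 3 (delete): buffer="qif" (len 3), cursors c1@0 c2@2, authorship ...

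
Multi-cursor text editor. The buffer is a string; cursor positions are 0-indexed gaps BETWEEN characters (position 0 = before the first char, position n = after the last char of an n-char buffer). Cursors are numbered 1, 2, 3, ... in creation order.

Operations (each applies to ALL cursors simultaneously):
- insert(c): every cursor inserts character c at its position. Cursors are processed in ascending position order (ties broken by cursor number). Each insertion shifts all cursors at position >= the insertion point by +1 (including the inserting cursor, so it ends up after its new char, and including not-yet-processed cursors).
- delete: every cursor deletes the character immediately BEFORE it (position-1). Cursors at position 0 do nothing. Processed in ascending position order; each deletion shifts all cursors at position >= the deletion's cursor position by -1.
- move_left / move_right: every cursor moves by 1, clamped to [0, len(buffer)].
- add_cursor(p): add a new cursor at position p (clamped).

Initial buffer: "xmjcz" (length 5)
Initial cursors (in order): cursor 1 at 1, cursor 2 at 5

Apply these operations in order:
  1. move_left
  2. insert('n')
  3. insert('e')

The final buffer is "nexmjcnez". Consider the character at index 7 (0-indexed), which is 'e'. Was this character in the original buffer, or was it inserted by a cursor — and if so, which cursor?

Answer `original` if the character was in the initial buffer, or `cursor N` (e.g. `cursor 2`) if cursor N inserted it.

After op 1 (move_left): buffer="xmjcz" (len 5), cursors c1@0 c2@4, authorship .....
After op 2 (insert('n')): buffer="nxmjcnz" (len 7), cursors c1@1 c2@6, authorship 1....2.
After op 3 (insert('e')): buffer="nexmjcnez" (len 9), cursors c1@2 c2@8, authorship 11....22.
Authorship (.=original, N=cursor N): 1 1 . . . . 2 2 .
Index 7: author = 2

Answer: cursor 2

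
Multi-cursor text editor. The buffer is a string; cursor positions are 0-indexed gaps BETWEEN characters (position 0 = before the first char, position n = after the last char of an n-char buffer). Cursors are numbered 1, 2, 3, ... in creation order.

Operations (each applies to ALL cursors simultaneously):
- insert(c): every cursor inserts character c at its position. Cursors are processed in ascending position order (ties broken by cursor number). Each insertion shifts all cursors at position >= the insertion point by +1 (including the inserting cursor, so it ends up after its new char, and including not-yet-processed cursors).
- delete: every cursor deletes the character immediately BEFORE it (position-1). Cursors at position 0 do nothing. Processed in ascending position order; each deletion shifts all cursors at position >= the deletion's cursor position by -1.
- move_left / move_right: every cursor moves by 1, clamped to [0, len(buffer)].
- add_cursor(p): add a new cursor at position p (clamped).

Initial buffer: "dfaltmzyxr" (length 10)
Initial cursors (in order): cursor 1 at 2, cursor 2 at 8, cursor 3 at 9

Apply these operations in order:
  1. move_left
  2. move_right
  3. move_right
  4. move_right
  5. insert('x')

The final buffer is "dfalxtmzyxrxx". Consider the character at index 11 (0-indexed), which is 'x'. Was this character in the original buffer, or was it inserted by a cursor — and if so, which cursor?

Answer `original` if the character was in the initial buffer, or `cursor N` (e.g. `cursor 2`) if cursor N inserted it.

Answer: cursor 2

Derivation:
After op 1 (move_left): buffer="dfaltmzyxr" (len 10), cursors c1@1 c2@7 c3@8, authorship ..........
After op 2 (move_right): buffer="dfaltmzyxr" (len 10), cursors c1@2 c2@8 c3@9, authorship ..........
After op 3 (move_right): buffer="dfaltmzyxr" (len 10), cursors c1@3 c2@9 c3@10, authorship ..........
After op 4 (move_right): buffer="dfaltmzyxr" (len 10), cursors c1@4 c2@10 c3@10, authorship ..........
After op 5 (insert('x')): buffer="dfalxtmzyxrxx" (len 13), cursors c1@5 c2@13 c3@13, authorship ....1......23
Authorship (.=original, N=cursor N): . . . . 1 . . . . . . 2 3
Index 11: author = 2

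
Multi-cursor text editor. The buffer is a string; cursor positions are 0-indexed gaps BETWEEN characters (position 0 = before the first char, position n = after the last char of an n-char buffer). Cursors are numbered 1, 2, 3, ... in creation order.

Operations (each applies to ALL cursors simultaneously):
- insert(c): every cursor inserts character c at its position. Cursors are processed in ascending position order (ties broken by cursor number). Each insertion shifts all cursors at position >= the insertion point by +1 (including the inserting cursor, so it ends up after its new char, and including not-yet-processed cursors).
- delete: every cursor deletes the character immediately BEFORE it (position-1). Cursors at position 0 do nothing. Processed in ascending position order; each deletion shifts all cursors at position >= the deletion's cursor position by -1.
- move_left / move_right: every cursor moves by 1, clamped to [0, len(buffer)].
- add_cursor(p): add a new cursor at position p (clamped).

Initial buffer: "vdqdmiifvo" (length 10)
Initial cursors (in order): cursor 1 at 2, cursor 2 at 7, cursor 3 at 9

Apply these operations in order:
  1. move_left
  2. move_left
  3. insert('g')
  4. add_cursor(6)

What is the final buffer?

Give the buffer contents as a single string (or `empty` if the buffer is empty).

After op 1 (move_left): buffer="vdqdmiifvo" (len 10), cursors c1@1 c2@6 c3@8, authorship ..........
After op 2 (move_left): buffer="vdqdmiifvo" (len 10), cursors c1@0 c2@5 c3@7, authorship ..........
After op 3 (insert('g')): buffer="gvdqdmgiigfvo" (len 13), cursors c1@1 c2@7 c3@10, authorship 1.....2..3...
After op 4 (add_cursor(6)): buffer="gvdqdmgiigfvo" (len 13), cursors c1@1 c4@6 c2@7 c3@10, authorship 1.....2..3...

Answer: gvdqdmgiigfvo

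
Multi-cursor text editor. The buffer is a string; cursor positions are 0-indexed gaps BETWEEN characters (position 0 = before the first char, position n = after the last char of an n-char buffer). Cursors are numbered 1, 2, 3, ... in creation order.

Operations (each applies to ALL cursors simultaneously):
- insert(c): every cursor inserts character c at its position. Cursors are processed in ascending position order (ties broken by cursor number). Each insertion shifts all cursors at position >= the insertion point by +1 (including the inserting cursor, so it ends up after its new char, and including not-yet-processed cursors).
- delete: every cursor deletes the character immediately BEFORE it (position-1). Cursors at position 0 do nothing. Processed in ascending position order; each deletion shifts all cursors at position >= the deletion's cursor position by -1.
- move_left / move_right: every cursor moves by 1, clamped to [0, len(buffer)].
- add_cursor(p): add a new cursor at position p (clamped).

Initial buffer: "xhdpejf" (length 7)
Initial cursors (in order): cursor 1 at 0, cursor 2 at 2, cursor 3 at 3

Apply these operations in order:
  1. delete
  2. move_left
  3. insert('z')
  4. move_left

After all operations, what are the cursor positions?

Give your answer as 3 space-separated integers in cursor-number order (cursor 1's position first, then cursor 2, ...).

Answer: 2 2 2

Derivation:
After op 1 (delete): buffer="xpejf" (len 5), cursors c1@0 c2@1 c3@1, authorship .....
After op 2 (move_left): buffer="xpejf" (len 5), cursors c1@0 c2@0 c3@0, authorship .....
After op 3 (insert('z')): buffer="zzzxpejf" (len 8), cursors c1@3 c2@3 c3@3, authorship 123.....
After op 4 (move_left): buffer="zzzxpejf" (len 8), cursors c1@2 c2@2 c3@2, authorship 123.....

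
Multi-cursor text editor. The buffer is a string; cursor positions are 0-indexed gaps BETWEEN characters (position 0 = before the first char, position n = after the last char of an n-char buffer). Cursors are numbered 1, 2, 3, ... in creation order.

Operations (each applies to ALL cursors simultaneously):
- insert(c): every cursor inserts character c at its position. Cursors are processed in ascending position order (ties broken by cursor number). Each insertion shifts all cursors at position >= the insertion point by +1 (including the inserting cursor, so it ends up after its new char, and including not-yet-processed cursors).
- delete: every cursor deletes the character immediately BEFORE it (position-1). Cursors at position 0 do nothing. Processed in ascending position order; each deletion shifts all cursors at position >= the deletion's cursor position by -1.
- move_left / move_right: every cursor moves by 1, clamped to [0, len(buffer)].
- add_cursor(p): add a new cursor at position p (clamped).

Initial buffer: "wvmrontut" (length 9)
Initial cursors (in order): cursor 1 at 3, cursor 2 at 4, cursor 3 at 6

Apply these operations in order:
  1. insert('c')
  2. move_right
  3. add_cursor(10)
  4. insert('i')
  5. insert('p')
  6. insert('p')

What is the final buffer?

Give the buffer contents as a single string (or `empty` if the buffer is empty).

After op 1 (insert('c')): buffer="wvmcrconctut" (len 12), cursors c1@4 c2@6 c3@9, authorship ...1.2..3...
After op 2 (move_right): buffer="wvmcrconctut" (len 12), cursors c1@5 c2@7 c3@10, authorship ...1.2..3...
After op 3 (add_cursor(10)): buffer="wvmcrconctut" (len 12), cursors c1@5 c2@7 c3@10 c4@10, authorship ...1.2..3...
After op 4 (insert('i')): buffer="wvmcricoinctiiut" (len 16), cursors c1@6 c2@9 c3@14 c4@14, authorship ...1.12.2.3.34..
After op 5 (insert('p')): buffer="wvmcripcoipnctiipput" (len 20), cursors c1@7 c2@11 c3@18 c4@18, authorship ...1.112.22.3.3434..
After op 6 (insert('p')): buffer="wvmcrippcoippnctiipppput" (len 24), cursors c1@8 c2@13 c3@22 c4@22, authorship ...1.1112.222.3.343434..

Answer: wvmcrippcoippnctiipppput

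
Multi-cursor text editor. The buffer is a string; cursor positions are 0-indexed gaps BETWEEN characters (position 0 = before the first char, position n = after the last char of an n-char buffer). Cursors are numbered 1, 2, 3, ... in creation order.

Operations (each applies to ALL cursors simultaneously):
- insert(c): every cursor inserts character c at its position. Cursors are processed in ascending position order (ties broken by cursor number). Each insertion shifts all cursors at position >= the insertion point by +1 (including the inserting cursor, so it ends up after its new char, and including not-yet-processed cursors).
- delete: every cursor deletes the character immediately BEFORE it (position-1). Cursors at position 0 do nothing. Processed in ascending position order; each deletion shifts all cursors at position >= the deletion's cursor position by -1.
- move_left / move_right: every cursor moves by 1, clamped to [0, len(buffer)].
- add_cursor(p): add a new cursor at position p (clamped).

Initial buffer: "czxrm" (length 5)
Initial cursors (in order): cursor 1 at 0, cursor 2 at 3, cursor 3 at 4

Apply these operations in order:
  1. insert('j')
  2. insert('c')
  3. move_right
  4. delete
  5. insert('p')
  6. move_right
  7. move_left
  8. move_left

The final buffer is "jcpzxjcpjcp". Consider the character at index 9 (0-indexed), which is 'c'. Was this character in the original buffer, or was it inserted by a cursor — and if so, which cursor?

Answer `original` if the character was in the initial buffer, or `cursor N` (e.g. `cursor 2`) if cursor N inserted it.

Answer: cursor 3

Derivation:
After op 1 (insert('j')): buffer="jczxjrjm" (len 8), cursors c1@1 c2@5 c3@7, authorship 1...2.3.
After op 2 (insert('c')): buffer="jcczxjcrjcm" (len 11), cursors c1@2 c2@7 c3@10, authorship 11...22.33.
After op 3 (move_right): buffer="jcczxjcrjcm" (len 11), cursors c1@3 c2@8 c3@11, authorship 11...22.33.
After op 4 (delete): buffer="jczxjcjc" (len 8), cursors c1@2 c2@6 c3@8, authorship 11..2233
After op 5 (insert('p')): buffer="jcpzxjcpjcp" (len 11), cursors c1@3 c2@8 c3@11, authorship 111..222333
After op 6 (move_right): buffer="jcpzxjcpjcp" (len 11), cursors c1@4 c2@9 c3@11, authorship 111..222333
After op 7 (move_left): buffer="jcpzxjcpjcp" (len 11), cursors c1@3 c2@8 c3@10, authorship 111..222333
After op 8 (move_left): buffer="jcpzxjcpjcp" (len 11), cursors c1@2 c2@7 c3@9, authorship 111..222333
Authorship (.=original, N=cursor N): 1 1 1 . . 2 2 2 3 3 3
Index 9: author = 3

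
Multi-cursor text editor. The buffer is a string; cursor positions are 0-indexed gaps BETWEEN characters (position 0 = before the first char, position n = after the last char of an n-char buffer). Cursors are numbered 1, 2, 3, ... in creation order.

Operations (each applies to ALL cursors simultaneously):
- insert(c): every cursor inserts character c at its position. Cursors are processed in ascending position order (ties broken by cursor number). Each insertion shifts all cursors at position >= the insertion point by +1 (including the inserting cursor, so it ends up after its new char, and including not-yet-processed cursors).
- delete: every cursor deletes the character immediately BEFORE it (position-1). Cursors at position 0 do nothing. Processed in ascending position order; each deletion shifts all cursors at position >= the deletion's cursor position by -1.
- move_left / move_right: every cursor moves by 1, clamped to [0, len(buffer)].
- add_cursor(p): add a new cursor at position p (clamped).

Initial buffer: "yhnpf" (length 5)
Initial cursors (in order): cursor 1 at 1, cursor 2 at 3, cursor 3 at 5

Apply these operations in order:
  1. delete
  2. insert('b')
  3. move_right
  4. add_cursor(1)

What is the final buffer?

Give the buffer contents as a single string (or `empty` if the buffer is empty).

After op 1 (delete): buffer="hp" (len 2), cursors c1@0 c2@1 c3@2, authorship ..
After op 2 (insert('b')): buffer="bhbpb" (len 5), cursors c1@1 c2@3 c3@5, authorship 1.2.3
After op 3 (move_right): buffer="bhbpb" (len 5), cursors c1@2 c2@4 c3@5, authorship 1.2.3
After op 4 (add_cursor(1)): buffer="bhbpb" (len 5), cursors c4@1 c1@2 c2@4 c3@5, authorship 1.2.3

Answer: bhbpb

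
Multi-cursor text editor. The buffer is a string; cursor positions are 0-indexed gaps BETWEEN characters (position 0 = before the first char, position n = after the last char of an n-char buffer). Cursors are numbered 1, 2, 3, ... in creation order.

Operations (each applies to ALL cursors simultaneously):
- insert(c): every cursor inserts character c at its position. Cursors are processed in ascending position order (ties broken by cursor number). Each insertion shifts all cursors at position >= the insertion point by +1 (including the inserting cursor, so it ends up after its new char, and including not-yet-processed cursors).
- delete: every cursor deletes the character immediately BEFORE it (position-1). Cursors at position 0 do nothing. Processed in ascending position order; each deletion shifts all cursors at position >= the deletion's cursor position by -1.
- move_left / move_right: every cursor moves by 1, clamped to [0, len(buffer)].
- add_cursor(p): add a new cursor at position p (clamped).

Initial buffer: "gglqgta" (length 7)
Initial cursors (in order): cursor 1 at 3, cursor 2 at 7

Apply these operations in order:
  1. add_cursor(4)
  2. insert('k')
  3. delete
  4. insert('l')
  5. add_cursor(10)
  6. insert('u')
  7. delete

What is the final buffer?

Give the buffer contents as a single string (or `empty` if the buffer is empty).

After op 1 (add_cursor(4)): buffer="gglqgta" (len 7), cursors c1@3 c3@4 c2@7, authorship .......
After op 2 (insert('k')): buffer="gglkqkgtak" (len 10), cursors c1@4 c3@6 c2@10, authorship ...1.3...2
After op 3 (delete): buffer="gglqgta" (len 7), cursors c1@3 c3@4 c2@7, authorship .......
After op 4 (insert('l')): buffer="ggllqlgtal" (len 10), cursors c1@4 c3@6 c2@10, authorship ...1.3...2
After op 5 (add_cursor(10)): buffer="ggllqlgtal" (len 10), cursors c1@4 c3@6 c2@10 c4@10, authorship ...1.3...2
After op 6 (insert('u')): buffer="gglluqlugtaluu" (len 14), cursors c1@5 c3@8 c2@14 c4@14, authorship ...11.33...224
After op 7 (delete): buffer="ggllqlgtal" (len 10), cursors c1@4 c3@6 c2@10 c4@10, authorship ...1.3...2

Answer: ggllqlgtal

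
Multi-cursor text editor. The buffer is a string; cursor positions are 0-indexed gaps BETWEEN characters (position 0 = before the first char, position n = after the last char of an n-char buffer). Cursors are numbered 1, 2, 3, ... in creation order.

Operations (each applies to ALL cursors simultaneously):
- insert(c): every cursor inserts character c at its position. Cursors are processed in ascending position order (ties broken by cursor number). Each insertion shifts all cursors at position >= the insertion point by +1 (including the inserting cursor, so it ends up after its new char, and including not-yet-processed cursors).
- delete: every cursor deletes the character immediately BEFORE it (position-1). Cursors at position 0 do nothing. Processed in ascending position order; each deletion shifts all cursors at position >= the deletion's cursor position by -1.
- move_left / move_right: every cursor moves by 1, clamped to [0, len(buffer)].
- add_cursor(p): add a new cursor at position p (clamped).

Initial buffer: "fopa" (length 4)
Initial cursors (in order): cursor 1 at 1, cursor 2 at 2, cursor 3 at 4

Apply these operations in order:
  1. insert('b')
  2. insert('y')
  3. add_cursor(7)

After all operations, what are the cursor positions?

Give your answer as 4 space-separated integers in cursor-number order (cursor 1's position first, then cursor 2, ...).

Answer: 3 6 10 7

Derivation:
After op 1 (insert('b')): buffer="fbobpab" (len 7), cursors c1@2 c2@4 c3@7, authorship .1.2..3
After op 2 (insert('y')): buffer="fbyobypaby" (len 10), cursors c1@3 c2@6 c3@10, authorship .11.22..33
After op 3 (add_cursor(7)): buffer="fbyobypaby" (len 10), cursors c1@3 c2@6 c4@7 c3@10, authorship .11.22..33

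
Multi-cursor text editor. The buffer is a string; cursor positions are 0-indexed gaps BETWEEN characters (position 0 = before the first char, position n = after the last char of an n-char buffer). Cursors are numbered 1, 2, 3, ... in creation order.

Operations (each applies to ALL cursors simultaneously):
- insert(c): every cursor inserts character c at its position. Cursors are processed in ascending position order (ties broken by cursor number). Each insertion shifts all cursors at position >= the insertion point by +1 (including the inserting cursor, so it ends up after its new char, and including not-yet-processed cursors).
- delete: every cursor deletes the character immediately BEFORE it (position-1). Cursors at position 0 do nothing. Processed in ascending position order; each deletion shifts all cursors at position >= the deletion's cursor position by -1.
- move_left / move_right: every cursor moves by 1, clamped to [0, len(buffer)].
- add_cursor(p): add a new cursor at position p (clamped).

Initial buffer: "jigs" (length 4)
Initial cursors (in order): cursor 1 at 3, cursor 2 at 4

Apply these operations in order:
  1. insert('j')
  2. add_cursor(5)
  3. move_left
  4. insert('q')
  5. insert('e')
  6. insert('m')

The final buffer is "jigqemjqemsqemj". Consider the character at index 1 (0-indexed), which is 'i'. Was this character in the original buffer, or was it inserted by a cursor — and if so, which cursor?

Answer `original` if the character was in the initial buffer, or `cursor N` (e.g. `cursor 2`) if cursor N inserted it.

After op 1 (insert('j')): buffer="jigjsj" (len 6), cursors c1@4 c2@6, authorship ...1.2
After op 2 (add_cursor(5)): buffer="jigjsj" (len 6), cursors c1@4 c3@5 c2@6, authorship ...1.2
After op 3 (move_left): buffer="jigjsj" (len 6), cursors c1@3 c3@4 c2@5, authorship ...1.2
After op 4 (insert('q')): buffer="jigqjqsqj" (len 9), cursors c1@4 c3@6 c2@8, authorship ...113.22
After op 5 (insert('e')): buffer="jigqejqesqej" (len 12), cursors c1@5 c3@8 c2@11, authorship ...11133.222
After op 6 (insert('m')): buffer="jigqemjqemsqemj" (len 15), cursors c1@6 c3@10 c2@14, authorship ...1111333.2222
Authorship (.=original, N=cursor N): . . . 1 1 1 1 3 3 3 . 2 2 2 2
Index 1: author = original

Answer: original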